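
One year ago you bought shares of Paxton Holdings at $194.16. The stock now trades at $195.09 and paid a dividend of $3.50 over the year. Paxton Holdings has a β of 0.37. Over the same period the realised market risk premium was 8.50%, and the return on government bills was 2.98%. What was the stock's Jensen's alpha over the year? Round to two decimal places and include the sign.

-3.84%

Realised HPR = (P1 + D1 − P0) / P0 = (195.09 + 3.50 − 194.16) / 194.16 = 4.43 / 194.16 = 2.2816%
CAPM required = R_f + β·MRP = 2.98% + 0.37 × 8.50% = 6.1250%
α = realised − required = 2.2816% − 6.1250% = -3.84%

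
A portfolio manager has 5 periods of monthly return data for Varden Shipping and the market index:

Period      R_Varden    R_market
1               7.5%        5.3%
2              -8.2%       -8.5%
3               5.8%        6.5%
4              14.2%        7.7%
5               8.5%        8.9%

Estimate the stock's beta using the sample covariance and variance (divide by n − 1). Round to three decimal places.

1.097

Mean R_i = (7.5 − 8.2 + 5.8 + 14.2 + 8.5) / 5 = 5.5600%
Mean R_m = (5.3 − 8.5 + 6.5 + 7.7 + 8.9) / 5 = 3.9800%
Σ(R_i − R̄_i)(R_m − R̄_m) = 221.4960  ⇒  Cov = 221.4960 / 4 = 55.3740
Σ(R_m − R̄_m)² = 201.8880  ⇒  Var(R_m) = 201.8880 / 4 = 50.4720
β = Cov / Var(R_m) = 55.3740 / 50.4720 = 1.0971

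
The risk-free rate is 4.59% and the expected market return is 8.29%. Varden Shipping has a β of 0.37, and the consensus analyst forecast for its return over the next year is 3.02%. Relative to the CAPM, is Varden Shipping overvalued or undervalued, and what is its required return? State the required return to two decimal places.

MRP = 8.29% − 4.59% = 3.70%
Required return = R_f + β·MRP = 4.59% + 0.37 × 3.70% = 5.96%
Forecast 3.02% < required 5.96% → the stock plots below the SML → overvalued.

Overvalued; required return 5.96%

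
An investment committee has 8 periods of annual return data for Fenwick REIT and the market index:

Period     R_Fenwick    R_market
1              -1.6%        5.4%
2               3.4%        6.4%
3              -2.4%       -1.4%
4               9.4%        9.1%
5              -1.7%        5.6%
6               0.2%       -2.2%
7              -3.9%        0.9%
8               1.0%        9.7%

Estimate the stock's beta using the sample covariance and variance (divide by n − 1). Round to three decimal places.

Mean R_i = (-1.6 + 3.4 − 2.4 + 9.4 − 1.7 + 0.2 − 3.9 + 1.0) / 8 = 0.5500%
Mean R_m = (5.4 + 6.4 − 1.4 + 9.1 + 5.6 − 2.2 + 0.9 + 9.7) / 8 = 4.1875%
Σ(R_i − R̄_i)(R_m − R̄_m) = 79.8250  ⇒  Cov = 79.8250 / 7 = 11.4036
Σ(R_m − R̄_m)² = 145.7088  ⇒  Var(R_m) = 145.7088 / 7 = 20.8155
β = Cov / Var(R_m) = 11.4036 / 20.8155 = 0.5478

0.548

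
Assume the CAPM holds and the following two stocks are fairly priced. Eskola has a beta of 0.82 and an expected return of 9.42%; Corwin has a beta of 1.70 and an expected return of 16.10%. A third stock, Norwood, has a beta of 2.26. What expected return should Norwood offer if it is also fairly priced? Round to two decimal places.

MRP (SML slope) = (16.10% − 9.42%) / (1.70 − 0.82) = 6.68% / 0.88 = 7.5909%
R_f (intercept) = 9.42% − 0.82 × 7.5909% = 3.1955%
E(R_Norwood) = R_f + β × MRP = 3.1955% + 2.26 × 7.5909% = 20.35%

20.35%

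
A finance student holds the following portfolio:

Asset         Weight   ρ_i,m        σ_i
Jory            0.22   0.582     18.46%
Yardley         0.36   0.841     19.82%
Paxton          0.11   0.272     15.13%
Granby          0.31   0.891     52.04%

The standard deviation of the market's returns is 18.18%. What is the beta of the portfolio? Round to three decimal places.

1.276

β_Jory = 0.582 × 18.46% / 18.18% = 0.5910
β_Yardley = 0.841 × 19.82% / 18.18% = 0.9169
β_Paxton = 0.272 × 15.13% / 18.18% = 0.2264
β_Granby = 0.891 × 52.04% / 18.18% = 2.5505
β_P = Σ w_i β_i = 0.22×0.5910 + 0.36×0.9169 + 0.11×0.2264 + 0.31×2.5505 = 1.2757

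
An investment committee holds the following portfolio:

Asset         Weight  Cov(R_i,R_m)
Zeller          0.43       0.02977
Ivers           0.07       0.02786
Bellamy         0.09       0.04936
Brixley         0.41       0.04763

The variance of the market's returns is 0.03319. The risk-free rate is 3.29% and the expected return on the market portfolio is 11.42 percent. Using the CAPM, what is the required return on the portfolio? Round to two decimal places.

12.78%

β_Zeller = 0.02977 / 0.03319 = 0.8970
β_Ivers = 0.02786 / 0.03319 = 0.8394
β_Bellamy = 0.04936 / 0.03319 = 1.4872
β_Brixley = 0.04763 / 0.03319 = 1.4351
β_P = Σ w_i β_i = 0.43×0.8970 + 0.07×0.8394 + 0.09×1.4872 + 0.41×1.4351 = 1.1667
MRP = 11.42% − 3.29% = 8.13%
E(R_P) = R_f + β_P × MRP = 3.29% + 1.1667 × 8.13% = 12.78%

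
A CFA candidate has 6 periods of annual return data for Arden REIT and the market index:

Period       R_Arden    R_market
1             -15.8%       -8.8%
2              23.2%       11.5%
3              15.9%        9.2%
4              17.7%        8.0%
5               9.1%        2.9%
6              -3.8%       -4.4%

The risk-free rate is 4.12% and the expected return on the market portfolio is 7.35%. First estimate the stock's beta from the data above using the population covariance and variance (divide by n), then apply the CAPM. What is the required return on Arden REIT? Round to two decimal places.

Mean R_i = (-15.8 + 23.2 + 15.9 + 17.7 + 9.1 − 3.8) / 6 = 7.7167%
Mean R_m = (-8.8 + 11.5 + 9.2 + 8.0 + 2.9 − 4.4) / 6 = 3.0667%
Σ(R_i − R̄_i)(R_m − R̄_m) = 594.8433  ⇒  Cov = 594.8433 / 6 = 99.1406
Σ(R_m − R̄_m)² = 329.6733  ⇒  Var(R_m) = 329.6733 / 6 = 54.9456
β = Cov / Var(R_m) = 99.1406 / 54.9456 = 1.8043
MRP = 7.35% − 4.12% = 3.23%
E(R) = R_f + β × MRP = 4.12% + 1.8043 × 3.23% = 9.95%

9.95%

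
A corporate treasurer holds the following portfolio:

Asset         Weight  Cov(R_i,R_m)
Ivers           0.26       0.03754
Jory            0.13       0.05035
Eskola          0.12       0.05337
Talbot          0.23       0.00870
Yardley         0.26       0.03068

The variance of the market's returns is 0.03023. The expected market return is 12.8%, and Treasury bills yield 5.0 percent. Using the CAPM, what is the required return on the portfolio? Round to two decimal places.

13.43%

β_Ivers = 0.03754 / 0.03023 = 1.2418
β_Jory = 0.05035 / 0.03023 = 1.6656
β_Eskola = 0.05337 / 0.03023 = 1.7655
β_Talbot = 0.00870 / 0.03023 = 0.2878
β_Yardley = 0.03068 / 0.03023 = 1.0149
β_P = Σ w_i β_i = 0.26×1.2418 + 0.13×1.6656 + 0.12×1.7655 + 0.23×0.2878 + 0.26×1.0149 = 1.0813
MRP = 12.8% − 5.0% = 7.80%
E(R_P) = R_f + β_P × MRP = 5.0% + 1.0813 × 7.8% = 13.43%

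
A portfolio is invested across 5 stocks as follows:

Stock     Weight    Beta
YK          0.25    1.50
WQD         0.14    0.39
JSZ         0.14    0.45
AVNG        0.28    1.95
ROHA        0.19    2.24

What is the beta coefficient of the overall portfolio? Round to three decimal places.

1.464

β_P = Σ w_i β_i = 0.25×1.50 + 0.14×0.39 + 0.14×0.45 + 0.28×1.95 + 0.19×2.24 = 1.4642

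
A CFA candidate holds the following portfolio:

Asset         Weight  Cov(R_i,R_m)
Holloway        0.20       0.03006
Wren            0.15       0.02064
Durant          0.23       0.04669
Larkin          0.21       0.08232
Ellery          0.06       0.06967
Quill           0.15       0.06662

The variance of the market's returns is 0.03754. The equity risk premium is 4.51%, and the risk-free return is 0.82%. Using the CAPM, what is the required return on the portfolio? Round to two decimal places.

6.98%

β_Holloway = 0.03006 / 0.03754 = 0.8007
β_Wren = 0.02064 / 0.03754 = 0.5498
β_Durant = 0.04669 / 0.03754 = 1.2437
β_Larkin = 0.08232 / 0.03754 = 2.1929
β_Ellery = 0.06967 / 0.03754 = 1.8559
β_Quill = 0.06662 / 0.03754 = 1.7746
β_P = Σ w_i β_i = 0.20×0.8007 + 0.15×0.5498 + 0.23×1.2437 + 0.21×2.1929 + 0.06×1.8559 + 0.15×1.7746 = 1.3667
E(R_P) = R_f + β_P × MRP = 0.82% + 1.3667 × 4.51% = 6.98%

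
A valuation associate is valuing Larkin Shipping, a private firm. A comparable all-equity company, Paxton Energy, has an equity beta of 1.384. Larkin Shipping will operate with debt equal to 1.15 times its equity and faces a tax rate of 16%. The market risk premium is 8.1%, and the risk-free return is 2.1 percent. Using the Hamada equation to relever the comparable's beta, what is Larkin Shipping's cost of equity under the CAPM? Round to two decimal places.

β_L = β_U × [1 + (1 − t)(D/E)] = 1.384 × [1 + (1 − 0.16) × 1.15]
    = 1.384 × [1 + 0.84 × 1.15] = 1.384 × 1.9660 = 2.7209
E(R) = R_f + β_L × MRP = 2.1% + 2.7209 × 8.1% = 24.14%

24.14%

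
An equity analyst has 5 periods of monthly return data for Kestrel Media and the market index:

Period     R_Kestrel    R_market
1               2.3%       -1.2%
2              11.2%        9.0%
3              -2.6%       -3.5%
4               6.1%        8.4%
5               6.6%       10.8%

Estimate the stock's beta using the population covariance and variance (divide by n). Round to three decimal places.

0.693

Mean R_i = (2.3 + 11.2 − 2.6 + 6.1 + 6.6) / 5 = 4.7200%
Mean R_m = (-1.2 + 9.0 − 3.5 + 8.4 + 10.8) / 5 = 4.7000%
Σ(R_i − R̄_i)(R_m − R̄_m) = 118.7400  ⇒  Cov = 118.7400 / 5 = 23.7480
Σ(R_m − R̄_m)² = 171.4400  ⇒  Var(R_m) = 171.4400 / 5 = 34.2880
β = Cov / Var(R_m) = 23.7480 / 34.2880 = 0.6926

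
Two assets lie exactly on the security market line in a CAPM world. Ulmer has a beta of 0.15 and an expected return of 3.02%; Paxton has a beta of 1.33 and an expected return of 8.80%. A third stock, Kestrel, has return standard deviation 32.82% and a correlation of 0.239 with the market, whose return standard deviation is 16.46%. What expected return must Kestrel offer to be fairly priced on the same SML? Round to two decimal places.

MRP = (8.80% − 3.02%) / (1.33 − 0.15) = 4.8983%
R_f = 3.02% − 0.15 × 4.8983% = 2.2853%
β_Kestrel = ρ·σ_i/σ_m = 0.239 × 32.82 / 16.46 = 0.4765
E(R_Kestrel) = R_f + β × MRP = 2.2853% + 0.4765 × 4.8983% = 4.62%

4.62%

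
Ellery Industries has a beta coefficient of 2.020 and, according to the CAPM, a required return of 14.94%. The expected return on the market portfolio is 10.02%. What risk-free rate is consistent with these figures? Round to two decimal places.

E(R) = R_f + β(E(R_m) − R_f) = R_f(1 − β) + β·E(R_m)
14.94% = R_f × (1 − 2.020) + 2.020 × 10.02%
14.94% = R_f × -1.020 + 20.24040%
R_f = (14.94% − 20.24040%) / -1.020 = 5.20%

5.20%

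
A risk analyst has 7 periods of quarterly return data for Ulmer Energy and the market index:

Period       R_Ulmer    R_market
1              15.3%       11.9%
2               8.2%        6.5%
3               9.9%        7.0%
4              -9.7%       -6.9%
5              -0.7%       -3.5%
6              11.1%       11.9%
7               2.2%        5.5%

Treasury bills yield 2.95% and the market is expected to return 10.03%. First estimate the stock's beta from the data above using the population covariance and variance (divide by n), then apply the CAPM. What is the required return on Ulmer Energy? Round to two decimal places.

Mean R_i = (15.3 + 8.2 + 9.9 − 9.7 − 0.7 + 11.1 + 2.2) / 7 = 5.1857%
Mean R_m = (11.9 + 6.5 + 7.0 − 6.9 − 3.5 + 11.9 + 5.5) / 7 = 4.6286%
Σ(R_i − R̄_i)(R_m − R̄_m) = 350.2229  ⇒  Cov = 350.2229 / 7 = 50.0318
Σ(R_m − R̄_m)² = 314.6143  ⇒  Var(R_m) = 314.6143 / 7 = 44.9449
β = Cov / Var(R_m) = 50.0318 / 44.9449 = 1.1132
MRP = 10.03% − 2.95% = 7.08%
E(R) = R_f + β × MRP = 2.95% + 1.1132 × 7.08% = 10.83%

10.83%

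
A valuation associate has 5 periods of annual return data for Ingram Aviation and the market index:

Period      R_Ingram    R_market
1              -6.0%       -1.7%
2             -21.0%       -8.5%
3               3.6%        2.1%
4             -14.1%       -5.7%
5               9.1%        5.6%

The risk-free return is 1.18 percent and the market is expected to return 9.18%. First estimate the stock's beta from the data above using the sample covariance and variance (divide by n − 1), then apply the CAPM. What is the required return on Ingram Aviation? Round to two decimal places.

18.48%

Mean R_i = (-6.0 − 21.0 + 3.6 − 14.1 + 9.1) / 5 = -5.6800%
Mean R_m = (-1.7 − 8.5 + 2.1 − 5.7 + 5.6) / 5 = -1.6400%
Σ(R_i − R̄_i)(R_m − R̄_m) = 281.0140  ⇒  Cov = 281.0140 / 4 = 70.2535
Σ(R_m − R̄_m)² = 129.9520  ⇒  Var(R_m) = 129.9520 / 4 = 32.4880
β = Cov / Var(R_m) = 70.2535 / 32.4880 = 2.1624
MRP = 9.18% − 1.18% = 8.00%
E(R) = R_f + β × MRP = 1.18% + 2.1624 × 8.00% = 18.48%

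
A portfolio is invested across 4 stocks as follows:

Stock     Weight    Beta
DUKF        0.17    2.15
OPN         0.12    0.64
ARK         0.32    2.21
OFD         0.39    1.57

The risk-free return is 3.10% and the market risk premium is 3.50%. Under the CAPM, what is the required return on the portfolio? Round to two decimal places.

β_P = Σ w_i β_i = 0.17×2.15 + 0.12×0.64 + 0.32×2.21 + 0.39×1.57 = 1.7618
E(R_P) = R_f + β_P × MRP = 3.10% + 1.7618 × 3.50% = 9.27%

9.27%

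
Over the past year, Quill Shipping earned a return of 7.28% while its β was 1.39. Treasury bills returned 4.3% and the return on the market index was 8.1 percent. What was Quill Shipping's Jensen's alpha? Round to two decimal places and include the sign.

Market excess return = 8.1% − 4.3% = 3.80%
CAPM benchmark = R_f + β(R_m − R_f) = 4.3% + 1.39 × 3.8% = 9.5820%
α = actual − benchmark = 7.28% − 9.5820% = -2.30%

-2.30%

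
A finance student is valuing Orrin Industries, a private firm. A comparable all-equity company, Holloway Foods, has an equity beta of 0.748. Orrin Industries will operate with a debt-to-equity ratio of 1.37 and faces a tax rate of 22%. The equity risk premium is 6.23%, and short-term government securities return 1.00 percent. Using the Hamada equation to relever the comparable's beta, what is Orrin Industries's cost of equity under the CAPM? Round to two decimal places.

β_L = β_U × [1 + (1 − t)(D/E)] = 0.748 × [1 + (1 − 0.22) × 1.37]
    = 0.748 × [1 + 0.78 × 1.37] = 0.748 × 2.0686 = 1.5473
E(R) = R_f + β_L × MRP = 1.00% + 1.5473 × 6.23% = 10.64%

10.64%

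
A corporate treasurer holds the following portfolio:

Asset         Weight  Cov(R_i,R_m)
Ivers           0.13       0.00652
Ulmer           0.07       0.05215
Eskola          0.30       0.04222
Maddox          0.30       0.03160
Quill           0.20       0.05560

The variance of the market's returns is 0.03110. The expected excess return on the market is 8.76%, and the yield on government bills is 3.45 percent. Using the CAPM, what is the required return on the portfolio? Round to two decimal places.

14.09%

β_Ivers = 0.00652 / 0.03110 = 0.2096
β_Ulmer = 0.05215 / 0.03110 = 1.6768
β_Eskola = 0.04222 / 0.03110 = 1.3576
β_Maddox = 0.03160 / 0.03110 = 1.0161
β_Quill = 0.05560 / 0.03110 = 1.7878
β_P = Σ w_i β_i = 0.13×0.2096 + 0.07×1.6768 + 0.30×1.3576 + 0.30×1.0161 + 0.20×1.7878 = 1.2143
E(R_P) = R_f + β_P × MRP = 3.45% + 1.2143 × 8.76% = 14.09%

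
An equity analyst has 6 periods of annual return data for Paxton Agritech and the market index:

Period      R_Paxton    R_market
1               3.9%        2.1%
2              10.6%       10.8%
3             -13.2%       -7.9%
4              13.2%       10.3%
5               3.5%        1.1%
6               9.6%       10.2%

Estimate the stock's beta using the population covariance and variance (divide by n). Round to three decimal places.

Mean R_i = (3.9 + 10.6 − 13.2 + 13.2 + 3.5 + 9.6) / 6 = 4.6000%
Mean R_m = (2.1 + 10.8 − 7.9 + 10.3 + 1.1 + 10.2) / 6 = 4.4333%
Σ(R_i − R̄_i)(R_m − R̄_m) = 342.3200  ⇒  Cov = 342.3200 / 6 = 57.0533
Σ(R_m − R̄_m)² = 276.8733  ⇒  Var(R_m) = 276.8733 / 6 = 46.1456
β = Cov / Var(R_m) = 57.0533 / 46.1456 = 1.2364

1.236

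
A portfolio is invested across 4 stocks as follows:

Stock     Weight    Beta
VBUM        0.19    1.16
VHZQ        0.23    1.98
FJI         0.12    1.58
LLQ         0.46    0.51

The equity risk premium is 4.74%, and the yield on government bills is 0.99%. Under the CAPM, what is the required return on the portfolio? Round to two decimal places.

β_P = Σ w_i β_i = 0.19×1.16 + 0.23×1.98 + 0.12×1.58 + 0.46×0.51 = 1.1000
E(R_P) = R_f + β_P × MRP = 0.99% + 1.1000 × 4.74% = 6.20%

6.20%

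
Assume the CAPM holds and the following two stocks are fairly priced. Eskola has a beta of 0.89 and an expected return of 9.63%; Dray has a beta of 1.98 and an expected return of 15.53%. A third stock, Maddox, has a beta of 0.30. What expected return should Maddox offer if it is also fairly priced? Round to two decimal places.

MRP (SML slope) = (15.53% − 9.63%) / (1.98 − 0.89) = 5.90% / 1.09 = 5.4128%
R_f (intercept) = 9.63% − 0.89 × 5.4128% = 4.8126%
E(R_Maddox) = R_f + β × MRP = 4.8126% + 0.30 × 5.4128% = 6.44%

6.44%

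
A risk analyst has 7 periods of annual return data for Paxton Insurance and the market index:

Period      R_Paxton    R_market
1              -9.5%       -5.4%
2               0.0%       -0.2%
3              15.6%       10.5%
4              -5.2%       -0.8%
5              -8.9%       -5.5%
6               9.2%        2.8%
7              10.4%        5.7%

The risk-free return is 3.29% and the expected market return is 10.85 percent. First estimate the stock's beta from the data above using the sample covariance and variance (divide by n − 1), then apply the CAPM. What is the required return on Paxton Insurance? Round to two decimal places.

Mean R_i = (-9.5 + 0.0 + 15.6 − 5.2 − 8.9 + 9.2 + 10.4) / 7 = 1.6571%
Mean R_m = (-5.4 − 0.2 + 10.5 − 0.8 − 5.5 + 2.8 + 5.7) / 7 = 1.0143%
Σ(R_i − R̄_i)(R_m − R̄_m) = 341.4843  ⇒  Cov = 341.4843 / 6 = 56.9141
Σ(R_m − R̄_m)² = 203.4686  ⇒  Var(R_m) = 203.4686 / 6 = 33.9114
β = Cov / Var(R_m) = 56.9141 / 33.9114 = 1.6783
MRP = 10.85% − 3.29% = 7.56%
E(R) = R_f + β × MRP = 3.29% + 1.6783 × 7.56% = 15.98%

15.98%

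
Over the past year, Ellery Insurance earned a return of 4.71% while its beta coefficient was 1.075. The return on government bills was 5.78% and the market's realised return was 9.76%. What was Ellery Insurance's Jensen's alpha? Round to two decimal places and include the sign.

Market excess return = 9.76% − 5.78% = 3.98%
CAPM benchmark = R_f + β(R_m − R_f) = 5.78% + 1.075 × 3.98% = 10.05850%
α = actual − benchmark = 4.71% − 10.05850% = -5.35%

-5.35%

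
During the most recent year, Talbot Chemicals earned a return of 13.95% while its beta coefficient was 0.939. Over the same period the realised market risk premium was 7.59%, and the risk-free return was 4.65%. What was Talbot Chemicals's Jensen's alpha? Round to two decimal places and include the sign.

+2.17%

CAPM benchmark = R_f + β(R_m − R_f) = 4.65% + 0.939 × 7.59% = 11.77701%
α = actual − benchmark = 13.95% − 11.77701% = +2.17%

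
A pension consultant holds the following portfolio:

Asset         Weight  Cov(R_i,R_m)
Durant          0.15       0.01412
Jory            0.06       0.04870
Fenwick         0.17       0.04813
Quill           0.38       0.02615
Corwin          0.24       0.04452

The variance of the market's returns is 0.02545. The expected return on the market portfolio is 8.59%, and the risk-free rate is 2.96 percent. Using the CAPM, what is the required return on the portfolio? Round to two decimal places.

β_Durant = 0.01412 / 0.02545 = 0.5548
β_Jory = 0.04870 / 0.02545 = 1.9136
β_Fenwick = 0.04813 / 0.02545 = 1.8912
β_Quill = 0.02615 / 0.02545 = 1.0275
β_Corwin = 0.04452 / 0.02545 = 1.7493
β_P = Σ w_i β_i = 0.15×0.5548 + 0.06×1.9136 + 0.17×1.8912 + 0.38×1.0275 + 0.24×1.7493 = 1.3298
MRP = 8.59% − 2.96% = 5.63%
E(R_P) = R_f + β_P × MRP = 2.96% + 1.3298 × 5.63% = 10.45%

10.45%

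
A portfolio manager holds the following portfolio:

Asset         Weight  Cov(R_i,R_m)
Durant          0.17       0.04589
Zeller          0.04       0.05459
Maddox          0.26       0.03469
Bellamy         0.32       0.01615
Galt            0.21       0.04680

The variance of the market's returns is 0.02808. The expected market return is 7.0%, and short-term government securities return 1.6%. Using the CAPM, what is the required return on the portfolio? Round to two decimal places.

β_Durant = 0.04589 / 0.02808 = 1.6343
β_Zeller = 0.05459 / 0.02808 = 1.9441
β_Maddox = 0.03469 / 0.02808 = 1.2354
β_Bellamy = 0.01615 / 0.02808 = 0.5751
β_Galt = 0.04680 / 0.02808 = 1.6667
β_P = Σ w_i β_i = 0.17×1.6343 + 0.04×1.9441 + 0.26×1.2354 + 0.32×0.5751 + 0.21×1.6667 = 1.2108
MRP = 7.0% − 1.6% = 5.40%
E(R_P) = R_f + β_P × MRP = 1.6% + 1.2108 × 5.4% = 8.14%

8.14%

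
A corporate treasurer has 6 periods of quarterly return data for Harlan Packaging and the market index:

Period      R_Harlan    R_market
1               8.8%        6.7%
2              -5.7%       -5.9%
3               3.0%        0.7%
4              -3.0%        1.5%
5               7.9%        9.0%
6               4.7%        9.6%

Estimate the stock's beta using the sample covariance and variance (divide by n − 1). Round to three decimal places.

Mean R_i = (8.8 − 5.7 + 3.0 − 3.0 + 7.9 + 4.7) / 6 = 2.6167%
Mean R_m = (6.7 − 5.9 + 0.7 + 1.5 + 9.0 + 9.6) / 6 = 3.6000%
Σ(R_i − R̄_i)(R_m − R̄_m) = 149.8900  ⇒  Cov = 149.8900 / 5 = 29.9780
Σ(R_m − R̄_m)² = 177.8400  ⇒  Var(R_m) = 177.8400 / 5 = 35.5680
β = Cov / Var(R_m) = 29.9780 / 35.5680 = 0.8428

0.843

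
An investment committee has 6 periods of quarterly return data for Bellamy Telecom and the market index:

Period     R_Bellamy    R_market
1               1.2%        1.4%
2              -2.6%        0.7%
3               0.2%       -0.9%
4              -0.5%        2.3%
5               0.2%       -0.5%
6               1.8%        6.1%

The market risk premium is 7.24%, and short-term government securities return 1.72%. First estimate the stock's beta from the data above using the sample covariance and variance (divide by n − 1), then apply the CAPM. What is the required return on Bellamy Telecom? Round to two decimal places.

Mean R_i = (1.2 − 2.6 + 0.2 − 0.5 + 0.2 + 1.8) / 6 = 0.0500%
Mean R_m = (1.4 + 0.7 − 0.9 + 2.3 − 0.5 + 6.1) / 6 = 1.5167%
Σ(R_i − R̄_i)(R_m − R̄_m) = 8.9550  ⇒  Cov = 8.9550 / 5 = 1.7910
Σ(R_m − R̄_m)² = 32.2083  ⇒  Var(R_m) = 32.2083 / 5 = 6.4417
β = Cov / Var(R_m) = 1.7910 / 6.4417 = 0.2780
E(R) = R_f + β × MRP = 1.72% + 0.2780 × 7.24% = 3.73%

3.73%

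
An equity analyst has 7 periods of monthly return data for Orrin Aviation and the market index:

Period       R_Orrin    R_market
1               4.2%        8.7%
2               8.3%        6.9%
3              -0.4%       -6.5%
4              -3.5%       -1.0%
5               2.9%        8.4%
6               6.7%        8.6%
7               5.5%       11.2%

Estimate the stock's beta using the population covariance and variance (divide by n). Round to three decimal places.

Mean R_i = (4.2 + 8.3 − 0.4 − 3.5 + 2.9 + 6.7 + 5.5) / 7 = 3.3857%
Mean R_m = (8.7 + 6.9 − 6.5 − 1.0 + 8.4 + 8.6 + 11.2) / 7 = 5.1857%
Σ(R_i − R̄_i)(R_m − R̄_m) = 120.5886  ⇒  Cov = 120.5886 / 7 = 17.2269
Σ(R_m − R̄_m)² = 248.2686  ⇒  Var(R_m) = 248.2686 / 7 = 35.4669
β = Cov / Var(R_m) = 17.2269 / 35.4669 = 0.4857

0.486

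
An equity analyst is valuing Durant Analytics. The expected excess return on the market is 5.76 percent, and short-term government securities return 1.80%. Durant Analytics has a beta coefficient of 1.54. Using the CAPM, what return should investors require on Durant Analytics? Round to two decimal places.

E(R) = R_f + β × MRP = 1.80% + 1.54 × 5.76% = 10.67%

10.67%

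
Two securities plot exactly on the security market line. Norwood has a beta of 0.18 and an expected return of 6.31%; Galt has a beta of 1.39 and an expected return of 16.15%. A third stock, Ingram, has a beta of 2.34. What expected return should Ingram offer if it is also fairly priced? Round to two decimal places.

MRP (SML slope) = (16.15% − 6.31%) / (1.39 − 0.18) = 9.84% / 1.21 = 8.1322%
R_f (intercept) = 6.31% − 0.18 × 8.1322% = 4.8462%
E(R_Ingram) = R_f + β × MRP = 4.8462% + 2.34 × 8.1322% = 23.88%

23.88%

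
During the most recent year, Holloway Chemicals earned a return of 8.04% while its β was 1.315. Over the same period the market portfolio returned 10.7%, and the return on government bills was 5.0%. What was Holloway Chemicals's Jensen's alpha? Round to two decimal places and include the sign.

-4.46%

Market excess return = 10.7% − 5.0% = 5.70%
CAPM benchmark = R_f + β(R_m − R_f) = 5.0% + 1.315 × 5.7% = 12.4955%
α = actual − benchmark = 8.04% − 12.4955% = -4.46%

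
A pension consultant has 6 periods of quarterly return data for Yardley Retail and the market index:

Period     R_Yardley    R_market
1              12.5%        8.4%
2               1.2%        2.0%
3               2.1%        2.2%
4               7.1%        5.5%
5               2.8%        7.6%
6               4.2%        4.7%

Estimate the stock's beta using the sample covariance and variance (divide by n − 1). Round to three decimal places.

1.144

Mean R_i = (12.5 + 1.2 + 2.1 + 7.1 + 2.8 + 4.2) / 6 = 4.9833%
Mean R_m = (8.4 + 2.0 + 2.2 + 5.5 + 7.6 + 4.7) / 6 = 5.0667%
Σ(R_i − R̄_i)(R_m − R̄_m) = 40.5967  ⇒  Cov = 40.5967 / 5 = 8.1193
Σ(R_m − R̄_m)² = 35.4733  ⇒  Var(R_m) = 35.4733 / 5 = 7.0947
β = Cov / Var(R_m) = 8.1193 / 7.0947 = 1.1444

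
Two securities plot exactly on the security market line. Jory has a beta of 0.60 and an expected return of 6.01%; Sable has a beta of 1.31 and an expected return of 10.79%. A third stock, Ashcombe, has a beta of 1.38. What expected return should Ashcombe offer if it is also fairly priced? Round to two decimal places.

11.26%

MRP (SML slope) = (10.79% − 6.01%) / (1.31 − 0.60) = 4.78% / 0.71 = 6.7324%
R_f (intercept) = 6.01% − 0.60 × 6.7324% = 1.9706%
E(R_Ashcombe) = R_f + β × MRP = 1.9706% + 1.38 × 6.7324% = 11.26%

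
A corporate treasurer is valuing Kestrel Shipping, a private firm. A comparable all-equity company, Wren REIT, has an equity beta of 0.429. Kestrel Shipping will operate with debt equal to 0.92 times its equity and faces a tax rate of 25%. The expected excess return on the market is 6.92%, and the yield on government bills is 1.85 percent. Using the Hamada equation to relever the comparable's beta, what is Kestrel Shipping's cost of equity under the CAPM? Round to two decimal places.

6.87%

β_L = β_U × [1 + (1 − t)(D/E)] = 0.429 × [1 + (1 − 0.25) × 0.92]
    = 0.429 × [1 + 0.75 × 0.92] = 0.429 × 1.6900 = 0.7250
E(R) = R_f + β_L × MRP = 1.85% + 0.7250 × 6.92% = 6.87%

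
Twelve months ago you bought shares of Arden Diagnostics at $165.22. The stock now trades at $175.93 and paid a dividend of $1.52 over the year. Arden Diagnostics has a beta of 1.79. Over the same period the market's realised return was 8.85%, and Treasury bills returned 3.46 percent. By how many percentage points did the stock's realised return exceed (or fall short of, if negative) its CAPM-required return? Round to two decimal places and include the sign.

-5.71%

Realised HPR = (P1 + D1 − P0) / P0 = (175.93 + 1.52 − 165.22) / 165.22 = 12.23 / 165.22 = 7.4023%
MRP = 8.85% − 3.46% = 5.39%
CAPM required = R_f + β·MRP = 3.46% + 1.79 × 5.39% = 13.1081%
α = realised − required = 7.4023% − 13.1081% = -5.71%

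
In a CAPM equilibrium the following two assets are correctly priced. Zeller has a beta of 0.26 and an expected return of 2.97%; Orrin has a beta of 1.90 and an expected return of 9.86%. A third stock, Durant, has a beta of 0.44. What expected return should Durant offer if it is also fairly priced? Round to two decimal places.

MRP (SML slope) = (9.86% − 2.97%) / (1.90 − 0.26) = 6.89% / 1.64 = 4.2012%
R_f (intercept) = 2.97% − 0.26 × 4.2012% = 1.8777%
E(R_Durant) = R_f + β × MRP = 1.8777% + 0.44 × 4.2012% = 3.73%

3.73%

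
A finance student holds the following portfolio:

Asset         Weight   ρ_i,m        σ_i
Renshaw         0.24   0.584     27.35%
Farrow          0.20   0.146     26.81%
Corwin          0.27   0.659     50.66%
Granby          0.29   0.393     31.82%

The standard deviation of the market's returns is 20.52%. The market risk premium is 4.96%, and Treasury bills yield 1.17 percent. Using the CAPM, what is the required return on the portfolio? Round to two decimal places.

5.34%

β_Renshaw = 0.584 × 27.35% / 20.52% = 0.7784
β_Farrow = 0.146 × 26.81% / 20.52% = 0.1908
β_Corwin = 0.659 × 50.66% / 20.52% = 1.6269
β_Granby = 0.393 × 31.82% / 20.52% = 0.6094
β_P = Σ w_i β_i = 0.24×0.7784 + 0.20×0.1908 + 0.27×1.6269 + 0.29×0.6094 = 0.8410
E(R_P) = R_f + β_P × MRP = 1.17% + 0.8410 × 4.96% = 5.34%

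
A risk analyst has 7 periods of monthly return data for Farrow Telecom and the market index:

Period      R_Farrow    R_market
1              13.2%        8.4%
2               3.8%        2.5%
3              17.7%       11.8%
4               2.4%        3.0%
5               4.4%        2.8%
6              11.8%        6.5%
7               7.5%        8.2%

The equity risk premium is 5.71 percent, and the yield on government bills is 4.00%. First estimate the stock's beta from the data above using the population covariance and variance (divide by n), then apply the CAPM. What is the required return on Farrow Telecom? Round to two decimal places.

Mean R_i = (13.2 + 3.8 + 17.7 + 2.4 + 4.4 + 11.8 + 7.5) / 7 = 8.6857%
Mean R_m = (8.4 + 2.5 + 11.8 + 3.0 + 2.8 + 6.5 + 8.2) / 7 = 6.1714%
Σ(R_i − R̄_i)(R_m − R̄_m) = 111.7371  ⇒  Cov = 111.7371 / 7 = 15.9624
Σ(R_m − R̄_m)² = 75.7743  ⇒  Var(R_m) = 75.7743 / 7 = 10.8249
β = Cov / Var(R_m) = 15.9624 / 10.8249 = 1.4746
E(R) = R_f + β × MRP = 4.00% + 1.4746 × 5.71% = 12.42%

12.42%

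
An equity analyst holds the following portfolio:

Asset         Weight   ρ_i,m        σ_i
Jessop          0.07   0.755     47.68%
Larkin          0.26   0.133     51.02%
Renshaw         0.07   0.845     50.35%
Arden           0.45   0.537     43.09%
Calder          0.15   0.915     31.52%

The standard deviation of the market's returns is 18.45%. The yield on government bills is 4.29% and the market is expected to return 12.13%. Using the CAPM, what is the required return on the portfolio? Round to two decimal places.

13.64%

β_Jessop = 0.755 × 47.68% / 18.45% = 1.9511
β_Larkin = 0.133 × 51.02% / 18.45% = 0.3678
β_Renshaw = 0.845 × 50.35% / 18.45% = 2.3060
β_Arden = 0.537 × 43.09% / 18.45% = 1.2542
β_Calder = 0.915 × 31.52% / 18.45% = 1.5632
β_P = Σ w_i β_i = 0.07×1.9511 + 0.26×0.3678 + 0.07×2.3060 + 0.45×1.2542 + 0.15×1.5632 = 1.1925
MRP = 12.13% − 4.29% = 7.84%
E(R_P) = R_f + β_P × MRP = 4.29% + 1.1925 × 7.84% = 13.64%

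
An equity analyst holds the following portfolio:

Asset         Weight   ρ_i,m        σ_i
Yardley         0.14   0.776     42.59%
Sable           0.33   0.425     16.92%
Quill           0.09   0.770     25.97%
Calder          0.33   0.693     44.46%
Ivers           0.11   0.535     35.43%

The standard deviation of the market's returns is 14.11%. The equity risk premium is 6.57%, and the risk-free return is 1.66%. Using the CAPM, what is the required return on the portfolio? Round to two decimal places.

11.46%

β_Yardley = 0.776 × 42.59% / 14.11% = 2.3423
β_Sable = 0.425 × 16.92% / 14.11% = 0.5096
β_Quill = 0.770 × 25.97% / 14.11% = 1.4172
β_Calder = 0.693 × 44.46% / 14.11% = 2.1836
β_Ivers = 0.535 × 35.43% / 14.11% = 1.3434
β_P = Σ w_i β_i = 0.14×2.3423 + 0.33×0.5096 + 0.09×1.4172 + 0.33×2.1836 + 0.11×1.3434 = 1.4920
E(R_P) = R_f + β_P × MRP = 1.66% + 1.4920 × 6.57% = 11.46%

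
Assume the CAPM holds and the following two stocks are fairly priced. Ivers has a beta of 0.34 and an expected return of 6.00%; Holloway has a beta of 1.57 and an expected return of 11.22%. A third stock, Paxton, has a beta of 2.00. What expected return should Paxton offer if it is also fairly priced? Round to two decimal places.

MRP (SML slope) = (11.22% − 6.00%) / (1.57 − 0.34) = 5.22% / 1.23 = 4.2439%
R_f (intercept) = 6.00% − 0.34 × 4.2439% = 4.5571%
E(R_Paxton) = R_f + β × MRP = 4.5571% + 2.00 × 4.2439% = 13.04%

13.04%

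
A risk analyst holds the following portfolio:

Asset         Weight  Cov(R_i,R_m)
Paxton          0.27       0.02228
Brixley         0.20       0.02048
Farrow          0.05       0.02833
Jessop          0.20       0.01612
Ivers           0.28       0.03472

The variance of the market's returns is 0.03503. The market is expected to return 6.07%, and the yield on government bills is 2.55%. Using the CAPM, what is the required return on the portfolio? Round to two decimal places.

5.01%

β_Paxton = 0.02228 / 0.03503 = 0.6360
β_Brixley = 0.02048 / 0.03503 = 0.5846
β_Farrow = 0.02833 / 0.03503 = 0.8087
β_Jessop = 0.01612 / 0.03503 = 0.4602
β_Ivers = 0.03472 / 0.03503 = 0.9912
β_P = Σ w_i β_i = 0.27×0.6360 + 0.20×0.5846 + 0.05×0.8087 + 0.20×0.4602 + 0.28×0.9912 = 0.6987
MRP = 6.07% − 2.55% = 3.52%
E(R_P) = R_f + β_P × MRP = 2.55% + 0.6987 × 3.52% = 5.01%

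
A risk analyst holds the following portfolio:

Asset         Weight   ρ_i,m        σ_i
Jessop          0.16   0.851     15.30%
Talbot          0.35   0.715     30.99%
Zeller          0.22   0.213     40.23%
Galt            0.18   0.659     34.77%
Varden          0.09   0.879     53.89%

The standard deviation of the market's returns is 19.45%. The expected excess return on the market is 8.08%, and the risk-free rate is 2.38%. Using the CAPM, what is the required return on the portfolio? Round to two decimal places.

10.73%

β_Jessop = 0.851 × 15.30% / 19.45% = 0.6694
β_Talbot = 0.715 × 30.99% / 19.45% = 1.1392
β_Zeller = 0.213 × 40.23% / 19.45% = 0.4406
β_Galt = 0.659 × 34.77% / 19.45% = 1.1781
β_Varden = 0.879 × 53.89% / 19.45% = 2.4354
β_P = Σ w_i β_i = 0.16×0.6694 + 0.35×1.1392 + 0.22×0.4406 + 0.18×1.1781 + 0.09×2.4354 = 1.0340
E(R_P) = R_f + β_P × MRP = 2.38% + 1.0340 × 8.08% = 10.73%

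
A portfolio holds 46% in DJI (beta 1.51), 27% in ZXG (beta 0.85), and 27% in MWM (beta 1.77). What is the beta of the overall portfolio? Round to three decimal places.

β_P = Σ w_i β_i = 0.46×1.51 + 0.27×0.85 + 0.27×1.77 = 1.4020

1.402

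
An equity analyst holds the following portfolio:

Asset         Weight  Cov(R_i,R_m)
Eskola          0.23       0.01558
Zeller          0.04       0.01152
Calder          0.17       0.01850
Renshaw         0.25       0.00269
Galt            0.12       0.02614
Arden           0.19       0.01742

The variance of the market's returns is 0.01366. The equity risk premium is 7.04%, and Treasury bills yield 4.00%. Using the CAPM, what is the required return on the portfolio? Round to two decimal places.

11.37%

β_Eskola = 0.01558 / 0.01366 = 1.1406
β_Zeller = 0.01152 / 0.01366 = 0.8433
β_Calder = 0.01850 / 0.01366 = 1.3543
β_Renshaw = 0.00269 / 0.01366 = 0.1969
β_Galt = 0.02614 / 0.01366 = 1.9136
β_Arden = 0.01742 / 0.01366 = 1.2753
β_P = Σ w_i β_i = 0.23×1.1406 + 0.04×0.8433 + 0.17×1.3543 + 0.25×0.1969 + 0.12×1.9136 + 0.19×1.2753 = 1.0475
E(R_P) = R_f + β_P × MRP = 4.00% + 1.0475 × 7.04% = 11.37%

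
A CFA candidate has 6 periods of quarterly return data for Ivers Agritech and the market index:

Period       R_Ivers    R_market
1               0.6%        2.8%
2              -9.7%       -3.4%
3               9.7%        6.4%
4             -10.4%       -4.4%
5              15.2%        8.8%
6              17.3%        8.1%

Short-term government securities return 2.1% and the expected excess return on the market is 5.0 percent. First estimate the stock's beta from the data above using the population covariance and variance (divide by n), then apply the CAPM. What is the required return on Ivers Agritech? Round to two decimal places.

Mean R_i = (0.6 − 9.7 + 9.7 − 10.4 + 15.2 + 17.3) / 6 = 3.7833%
Mean R_m = (2.8 − 3.4 + 6.4 − 4.4 + 8.8 + 8.1) / 6 = 3.0500%
Σ(R_i − R̄_i)(R_m − R̄_m) = 347.1550  ⇒  Cov = 347.1550 / 6 = 57.8592
Σ(R_m − R̄_m)² = 166.9550  ⇒  Var(R_m) = 166.9550 / 6 = 27.8258
β = Cov / Var(R_m) = 57.8592 / 27.8258 = 2.0793
E(R) = R_f + β × MRP = 2.1% + 2.0793 × 5.0% = 12.50%

12.50%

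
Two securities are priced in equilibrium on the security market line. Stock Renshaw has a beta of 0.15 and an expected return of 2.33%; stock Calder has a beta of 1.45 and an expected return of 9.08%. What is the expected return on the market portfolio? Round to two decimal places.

Both satisfy E(R) = R_f + β·MRP, so the slope of the SML is
MRP = (9.08% − 2.33%) / (1.45 − 0.15) = 6.75% / 1.30 = 5.1923%
R_f = E(R_Renshaw) − β_Renshaw·MRP = 2.33% − 0.15 × 5.1923% = 1.5512%
E(R_m) = R_f + MRP = 1.5512% + 5.1923% = 6.74%

6.74%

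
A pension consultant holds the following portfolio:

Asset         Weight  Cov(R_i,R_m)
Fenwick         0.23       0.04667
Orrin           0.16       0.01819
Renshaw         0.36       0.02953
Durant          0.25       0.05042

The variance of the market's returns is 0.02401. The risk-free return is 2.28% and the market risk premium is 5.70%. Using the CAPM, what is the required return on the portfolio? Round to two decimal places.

11.04%

β_Fenwick = 0.04667 / 0.02401 = 1.9438
β_Orrin = 0.01819 / 0.02401 = 0.7576
β_Renshaw = 0.02953 / 0.02401 = 1.2299
β_Durant = 0.05042 / 0.02401 = 2.1000
β_P = Σ w_i β_i = 0.23×1.9438 + 0.16×0.7576 + 0.36×1.2299 + 0.25×2.1000 = 1.5361
E(R_P) = R_f + β_P × MRP = 2.28% + 1.5361 × 5.70% = 11.04%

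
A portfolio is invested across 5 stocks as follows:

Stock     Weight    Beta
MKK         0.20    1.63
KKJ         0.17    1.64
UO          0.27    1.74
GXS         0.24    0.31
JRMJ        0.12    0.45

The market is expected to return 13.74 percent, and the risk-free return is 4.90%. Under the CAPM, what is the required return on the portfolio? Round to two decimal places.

β_P = Σ w_i β_i = 0.20×1.63 + 0.17×1.64 + 0.27×1.74 + 0.24×0.31 + 0.12×0.45 = 1.2030
MRP = 13.74% − 4.90% = 8.84%
E(R_P) = R_f + β_P × MRP = 4.90% + 1.2030 × 8.84% = 15.53%

15.53%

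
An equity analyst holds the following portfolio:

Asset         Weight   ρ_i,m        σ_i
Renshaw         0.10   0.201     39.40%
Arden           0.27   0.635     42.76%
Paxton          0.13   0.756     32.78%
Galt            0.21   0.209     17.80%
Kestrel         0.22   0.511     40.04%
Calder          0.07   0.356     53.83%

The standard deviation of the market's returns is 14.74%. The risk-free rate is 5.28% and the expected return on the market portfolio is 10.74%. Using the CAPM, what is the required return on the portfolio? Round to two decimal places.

β_Renshaw = 0.201 × 39.40% / 14.74% = 0.5373
β_Arden = 0.635 × 42.76% / 14.74% = 1.8421
β_Paxton = 0.756 × 32.78% / 14.74% = 1.6813
β_Galt = 0.209 × 17.80% / 14.74% = 0.2524
β_Kestrel = 0.511 × 40.04% / 14.74% = 1.3881
β_Calder = 0.356 × 53.83% / 14.74% = 1.3001
β_P = Σ w_i β_i = 0.10×0.5373 + 0.27×1.8421 + 0.13×1.6813 + 0.21×0.2524 + 0.22×1.3881 + 0.07×1.3001 = 1.2191
MRP = 10.74% − 5.28% = 5.46%
E(R_P) = R_f + β_P × MRP = 5.28% + 1.2191 × 5.46% = 11.94%

11.94%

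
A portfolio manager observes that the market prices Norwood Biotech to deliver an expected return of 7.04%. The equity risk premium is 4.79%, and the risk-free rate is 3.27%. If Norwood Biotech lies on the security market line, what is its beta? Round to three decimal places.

0.787

β = (E(R) − R_f) / MRP = (7.04% − 3.27%) / 4.79% = 3.77% / 4.79% = 0.787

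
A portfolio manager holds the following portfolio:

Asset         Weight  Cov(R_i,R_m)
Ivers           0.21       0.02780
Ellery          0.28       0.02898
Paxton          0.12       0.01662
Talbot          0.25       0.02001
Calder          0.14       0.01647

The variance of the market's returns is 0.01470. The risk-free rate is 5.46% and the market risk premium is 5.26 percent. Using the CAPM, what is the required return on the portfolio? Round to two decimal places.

β_Ivers = 0.02780 / 0.01470 = 1.8912
β_Ellery = 0.02898 / 0.01470 = 1.9714
β_Paxton = 0.01662 / 0.01470 = 1.1306
β_Talbot = 0.02001 / 0.01470 = 1.3612
β_Calder = 0.01647 / 0.01470 = 1.1204
β_P = Σ w_i β_i = 0.21×1.8912 + 0.28×1.9714 + 0.12×1.1306 + 0.25×1.3612 + 0.14×1.1204 = 1.5820
E(R_P) = R_f + β_P × MRP = 5.46% + 1.5820 × 5.26% = 13.78%

13.78%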